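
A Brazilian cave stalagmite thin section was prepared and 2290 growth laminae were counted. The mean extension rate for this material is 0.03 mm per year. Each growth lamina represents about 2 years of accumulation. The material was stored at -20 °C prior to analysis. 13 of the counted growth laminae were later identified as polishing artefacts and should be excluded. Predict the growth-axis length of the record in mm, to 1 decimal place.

True growth lamina count = 2290 − 13 = 2277.
2277 growth laminae at 2 years each span 2277 × 2 = 4554 years.
Predicted length = 0.03 mm/year × 4554 years = 136.6 mm.

136.6 mm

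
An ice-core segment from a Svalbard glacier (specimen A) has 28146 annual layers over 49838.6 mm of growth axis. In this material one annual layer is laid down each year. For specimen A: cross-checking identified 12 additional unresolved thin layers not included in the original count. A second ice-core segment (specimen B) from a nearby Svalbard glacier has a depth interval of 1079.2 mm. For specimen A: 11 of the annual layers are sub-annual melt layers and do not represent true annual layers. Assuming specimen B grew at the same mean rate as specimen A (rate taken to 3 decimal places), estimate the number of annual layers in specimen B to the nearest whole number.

609 annual layers

Specimen A: correcting the raw count gives 28146 − 11 + 12 = 28147 true annual layers.
A: Mean rate = 49838.6 mm / 28147 years ≈ 1.771 mm/year.
B spans 1079.2 / 1.771 = 609.37 years ≈ 609 annual layers.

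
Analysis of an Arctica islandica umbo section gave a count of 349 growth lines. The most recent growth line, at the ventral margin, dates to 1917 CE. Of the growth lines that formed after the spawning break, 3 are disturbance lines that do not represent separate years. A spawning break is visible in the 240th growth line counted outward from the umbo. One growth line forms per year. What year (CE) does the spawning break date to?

349 − 240 = 109 growth lines lie beyond the spawning break toward the ventral margin.
109 − 3 false = 106 true growth lines after the spawning break.
Counting back 106 years from 1917 CE places the spawning break in 1917 − 106 = 1811 CE.

1811 CE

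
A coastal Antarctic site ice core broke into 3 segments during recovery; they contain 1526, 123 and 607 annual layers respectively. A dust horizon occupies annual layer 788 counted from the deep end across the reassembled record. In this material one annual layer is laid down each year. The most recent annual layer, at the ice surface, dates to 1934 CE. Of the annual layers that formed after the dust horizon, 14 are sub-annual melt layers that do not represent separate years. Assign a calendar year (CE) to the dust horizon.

Total annual layers = 1526 + 123 + 607 = 2256.
2256 − 788 = 1468 annual layers lie beyond the dust horizon toward the ice surface.
Removing the 14 false annual layers leaves 1468 − 14 = 1454 true annual layers beyond the dust horizon.
1934 − 1454 = 480 CE.

480 CE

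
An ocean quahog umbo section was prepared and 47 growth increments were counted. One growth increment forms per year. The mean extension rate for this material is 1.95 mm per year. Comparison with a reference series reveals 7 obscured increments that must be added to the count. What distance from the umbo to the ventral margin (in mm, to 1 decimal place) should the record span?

True growth increment count = 47 + 7 = 54.
54 years at 1.95 mm/year gives 1.95 × 54 = 105.3 mm.

105.3 mm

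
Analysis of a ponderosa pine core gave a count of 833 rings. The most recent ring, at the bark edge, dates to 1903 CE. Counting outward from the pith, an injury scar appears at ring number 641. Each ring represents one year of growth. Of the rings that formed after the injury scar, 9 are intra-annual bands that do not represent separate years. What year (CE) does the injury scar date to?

833 − 641 = 192 rings lie beyond the injury scar toward the bark edge.
Removing the 9 false rings leaves 192 − 9 = 183 true rings beyond the injury scar.
The ring at the bark edge is 1903 CE, so the injury scar dates to 1903 − 183 = 1720 CE.

1720 CE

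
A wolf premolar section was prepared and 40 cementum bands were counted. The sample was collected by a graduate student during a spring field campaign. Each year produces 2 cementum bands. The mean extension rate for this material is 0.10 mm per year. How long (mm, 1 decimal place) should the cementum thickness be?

40 cementum bands at 2 per year is 40 / 2 = 20 years.
Predicted length = 0.10 mm/year × 20 years = 2.0 mm.

2.0 mm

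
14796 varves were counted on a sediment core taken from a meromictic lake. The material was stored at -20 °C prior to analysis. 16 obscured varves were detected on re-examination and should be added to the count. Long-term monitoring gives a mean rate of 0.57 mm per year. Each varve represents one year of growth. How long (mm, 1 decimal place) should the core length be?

After corrections the count is 14796 + 16 = 14812 varves.
Predicted length = 0.57 mm/year × 14812 years = 8442.8 mm.

8442.8 mm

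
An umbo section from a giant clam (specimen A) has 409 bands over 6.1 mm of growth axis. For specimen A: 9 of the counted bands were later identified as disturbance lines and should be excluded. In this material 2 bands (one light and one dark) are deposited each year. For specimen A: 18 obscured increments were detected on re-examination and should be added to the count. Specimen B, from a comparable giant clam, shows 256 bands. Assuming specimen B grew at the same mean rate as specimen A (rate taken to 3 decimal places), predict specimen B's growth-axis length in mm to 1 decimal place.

3.7 mm

Specimen A: after corrections the count is 409 − 9 + 18 = 418 bands.
Specimen A: with 2 bands per year, 418 / 2 = 209 years.
A: Mean rate = 6.1 mm / 209 years ≈ 0.029 mm/yr.
Specimen B: 256 bands at 2 per year is 256 / 2 = 128 years. B's length ≈ 0.029 × 128 = 3.7 mm.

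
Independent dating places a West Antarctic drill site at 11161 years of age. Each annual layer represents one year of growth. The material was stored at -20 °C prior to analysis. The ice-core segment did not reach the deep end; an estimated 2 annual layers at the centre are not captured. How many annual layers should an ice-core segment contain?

11159 annual layers

One annual layer per year gives 11161 annual layers over 11161 years.
11161 − 2 missed = 11159 annual layers expected in the prepared section.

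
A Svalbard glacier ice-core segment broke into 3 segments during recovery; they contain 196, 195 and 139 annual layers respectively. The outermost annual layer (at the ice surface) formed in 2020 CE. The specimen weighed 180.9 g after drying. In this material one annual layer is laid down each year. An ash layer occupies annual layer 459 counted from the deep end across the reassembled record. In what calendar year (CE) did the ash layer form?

Total annual layers = 196 + 195 + 139 = 530.
The ash layer sits at annual layer 459 from the deep end, so 530 − 459 = 71 annual layers formed after it.
2020 − 71 = 1949 CE.

1949 CE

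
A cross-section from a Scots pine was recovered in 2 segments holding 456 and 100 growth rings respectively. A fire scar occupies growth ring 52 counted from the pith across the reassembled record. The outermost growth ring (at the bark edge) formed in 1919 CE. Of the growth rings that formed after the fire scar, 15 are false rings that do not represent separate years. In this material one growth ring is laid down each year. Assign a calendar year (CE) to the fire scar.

1430 CE

Total growth rings = 456 + 100 = 556.
556 − 52 = 504 growth rings lie beyond the fire scar toward the bark edge.
Excluding 15 false growth rings: 504 − 15 = 489.
The growth ring at the bark edge is 1919 CE, so the fire scar dates to 1919 − 489 = 1430 CE.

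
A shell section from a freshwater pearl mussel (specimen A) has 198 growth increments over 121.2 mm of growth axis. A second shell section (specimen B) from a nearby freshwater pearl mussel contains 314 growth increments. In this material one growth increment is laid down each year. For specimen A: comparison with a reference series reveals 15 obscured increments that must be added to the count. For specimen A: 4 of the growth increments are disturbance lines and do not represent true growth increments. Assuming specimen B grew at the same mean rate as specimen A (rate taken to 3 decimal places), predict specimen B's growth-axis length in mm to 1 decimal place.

182.1 mm

Specimen A: correcting the raw count gives 198 − 4 + 15 = 209 true growth increments.
A: Extension rate ≈ 121.2 / 209 = 0.580 mm/year.
For B, 0.580 mm/year × 314 years = 182.1 mm.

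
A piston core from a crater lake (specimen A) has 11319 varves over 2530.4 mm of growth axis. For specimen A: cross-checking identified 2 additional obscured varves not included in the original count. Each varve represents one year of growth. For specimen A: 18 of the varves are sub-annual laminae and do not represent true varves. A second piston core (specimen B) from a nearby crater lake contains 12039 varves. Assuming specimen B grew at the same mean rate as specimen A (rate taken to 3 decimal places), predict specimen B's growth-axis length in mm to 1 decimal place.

Specimen A: adjusted count: 11319 − 18 + 2 = 11303 varves.
A: Mean rate = 2530.4 mm / 11303 years ≈ 0.224 mm per year.
For B, 0.224 mm/year × 12039 years = 2696.7 mm.

2696.7 mm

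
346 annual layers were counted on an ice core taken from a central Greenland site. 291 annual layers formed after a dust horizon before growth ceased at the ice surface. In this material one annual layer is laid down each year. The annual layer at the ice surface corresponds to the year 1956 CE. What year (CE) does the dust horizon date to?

1665 CE

There are 291 annual layers younger than the dust horizon.
The annual layer at the ice surface is 1956 CE, so the dust horizon dates to 1956 − 291 = 1665 CE.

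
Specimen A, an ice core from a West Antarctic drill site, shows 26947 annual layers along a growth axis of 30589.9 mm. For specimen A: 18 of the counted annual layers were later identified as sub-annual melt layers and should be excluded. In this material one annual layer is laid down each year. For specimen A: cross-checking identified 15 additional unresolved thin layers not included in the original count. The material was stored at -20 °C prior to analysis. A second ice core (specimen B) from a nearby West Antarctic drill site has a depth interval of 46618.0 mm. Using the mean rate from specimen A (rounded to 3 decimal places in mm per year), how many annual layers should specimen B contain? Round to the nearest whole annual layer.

41073 annual layers

Specimen A: true annual layer count = 26947 − 18 + 15 = 26944.
A: Extension rate ≈ 30589.9 / 26944 = 1.135 mm/yr.
Specimen B: 46618.0 mm / 1.135 mm per year = 41073.13 years ≈ 41073 annual layers.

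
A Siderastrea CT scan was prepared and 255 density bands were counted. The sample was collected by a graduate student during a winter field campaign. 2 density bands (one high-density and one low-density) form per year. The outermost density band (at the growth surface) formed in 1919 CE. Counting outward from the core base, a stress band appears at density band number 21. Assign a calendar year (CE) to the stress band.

1802 CE

255 − 21 = 234 density bands lie beyond the stress band toward the growth surface.
Dividing by 2 density bands per year: 234 / 2 = 117 years.
The density band at the growth surface is 1919 CE, so the stress band dates to 1919 − 117 = 1802 CE.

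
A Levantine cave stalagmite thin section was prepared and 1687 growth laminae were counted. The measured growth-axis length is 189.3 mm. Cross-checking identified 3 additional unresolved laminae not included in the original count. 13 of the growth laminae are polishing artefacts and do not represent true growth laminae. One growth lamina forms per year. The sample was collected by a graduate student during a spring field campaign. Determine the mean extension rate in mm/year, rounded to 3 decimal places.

Adjusted count: 1687 − 13 + 3 = 1677 growth laminae.
189.3 mm over 1677 years gives 189.3 / 1677 ≈ 0.113 mm/year.

0.113 mm/year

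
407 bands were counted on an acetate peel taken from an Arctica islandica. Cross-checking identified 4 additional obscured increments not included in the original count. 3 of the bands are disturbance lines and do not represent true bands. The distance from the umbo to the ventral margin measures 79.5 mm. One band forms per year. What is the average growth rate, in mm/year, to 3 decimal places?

0.195 mm/year

Correcting the raw count gives 407 − 3 + 4 = 408 true bands.
79.5 mm over 408 years gives 79.5 / 408 ≈ 0.195 mm/year.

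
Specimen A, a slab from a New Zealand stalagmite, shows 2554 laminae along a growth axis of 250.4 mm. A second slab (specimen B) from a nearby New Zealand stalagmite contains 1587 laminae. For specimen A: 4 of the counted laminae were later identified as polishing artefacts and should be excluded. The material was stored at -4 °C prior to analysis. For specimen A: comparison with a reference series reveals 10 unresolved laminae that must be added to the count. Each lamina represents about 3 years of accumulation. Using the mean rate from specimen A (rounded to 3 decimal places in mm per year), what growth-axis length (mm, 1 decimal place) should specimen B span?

157.1 mm

Specimen A: after corrections the count is 2554 − 4 + 10 = 2560 laminae.
Specimen A: multiplying by 3 years per lamina: 2560 × 3 = 7680 years.
A: Extension rate ≈ 250.4 / 7680 = 0.033 mm/yr.
Specimen B: 1587 laminae at 3 years each span 1587 × 3 = 4761 years. Length of B = 0.033 × 4761 = 157.1 mm.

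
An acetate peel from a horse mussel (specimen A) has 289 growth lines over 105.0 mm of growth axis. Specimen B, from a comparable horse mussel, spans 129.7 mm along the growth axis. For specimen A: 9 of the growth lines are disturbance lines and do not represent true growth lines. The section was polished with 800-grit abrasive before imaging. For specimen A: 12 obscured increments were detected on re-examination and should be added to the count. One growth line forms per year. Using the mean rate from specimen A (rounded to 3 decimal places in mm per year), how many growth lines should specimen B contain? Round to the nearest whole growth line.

360 growth lines

Specimen A: after corrections the count is 289 − 9 + 12 = 292 growth lines.
A: Extension rate ≈ 105.0 / 292 = 0.360 mm/year.
B spans 129.7 / 0.360 = 360.28 years ≈ 360 growth lines.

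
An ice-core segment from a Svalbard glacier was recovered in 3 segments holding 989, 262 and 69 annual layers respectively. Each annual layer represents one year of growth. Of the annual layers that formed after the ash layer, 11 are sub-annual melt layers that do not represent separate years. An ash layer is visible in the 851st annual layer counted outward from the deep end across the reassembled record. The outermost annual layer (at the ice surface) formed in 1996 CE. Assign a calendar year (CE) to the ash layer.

Total annual layers = 989 + 262 + 69 = 1320.
1320 − 851 = 469 annual layers lie beyond the ash layer toward the ice surface.
Removing the 11 false annual layers leaves 469 − 11 = 458 true annual layers beyond the ash layer.
1996 − 458 = 1538 CE.

1538 CE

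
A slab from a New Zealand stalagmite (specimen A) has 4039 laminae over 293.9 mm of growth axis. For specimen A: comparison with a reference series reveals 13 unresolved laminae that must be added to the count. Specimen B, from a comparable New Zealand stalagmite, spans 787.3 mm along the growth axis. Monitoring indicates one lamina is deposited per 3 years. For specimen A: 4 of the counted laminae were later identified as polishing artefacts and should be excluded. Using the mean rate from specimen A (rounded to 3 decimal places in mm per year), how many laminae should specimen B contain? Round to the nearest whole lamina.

Specimen A: after corrections the count is 4039 − 4 + 13 = 4048 laminae.
Specimen A: 4048 laminae at 3 years each span 4048 × 3 = 12144 years.
A: Extension rate ≈ 293.9 / 12144 = 0.024 mm/yr.
Specimen B: 787.3 mm / 0.024 mm per year = 32804.17 years; at 3 years per lamina that is 32804.17 / 3 ≈ 10935 laminae.

10935 laminae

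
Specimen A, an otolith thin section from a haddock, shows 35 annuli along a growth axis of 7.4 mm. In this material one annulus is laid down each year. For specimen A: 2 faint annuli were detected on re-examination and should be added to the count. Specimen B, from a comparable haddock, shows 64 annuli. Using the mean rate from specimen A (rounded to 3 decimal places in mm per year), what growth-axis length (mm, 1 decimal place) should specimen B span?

12.8 mm

Specimen A: correcting the raw count gives 35 + 2 = 37 true annuli.
A: Mean rate = 7.4 mm / 37 years ≈ 0.200 mm/yr.
For B, 0.200 mm/year × 64 years = 12.8 mm.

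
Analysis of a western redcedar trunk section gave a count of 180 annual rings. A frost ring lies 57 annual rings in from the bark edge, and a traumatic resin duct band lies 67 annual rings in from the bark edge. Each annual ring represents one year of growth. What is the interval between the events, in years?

10 yr

67 − 57 = 10 annual rings lie between the two events.
That is 10 years at one annual ring per year.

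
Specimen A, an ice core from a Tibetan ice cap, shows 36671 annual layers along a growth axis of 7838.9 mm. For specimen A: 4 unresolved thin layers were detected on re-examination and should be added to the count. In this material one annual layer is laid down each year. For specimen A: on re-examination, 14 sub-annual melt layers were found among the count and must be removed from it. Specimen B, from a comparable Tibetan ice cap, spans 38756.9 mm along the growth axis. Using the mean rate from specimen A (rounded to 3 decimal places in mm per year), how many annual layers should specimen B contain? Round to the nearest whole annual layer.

Specimen A: true annual layer count = 36671 − 14 + 4 = 36661.
A: Extension rate ≈ 7838.9 / 36661 = 0.214 mm per year.
Specimen B: 38756.9 mm / 0.214 mm per year = 181107.01 years ≈ 181107 annual layers.

181107 annual layers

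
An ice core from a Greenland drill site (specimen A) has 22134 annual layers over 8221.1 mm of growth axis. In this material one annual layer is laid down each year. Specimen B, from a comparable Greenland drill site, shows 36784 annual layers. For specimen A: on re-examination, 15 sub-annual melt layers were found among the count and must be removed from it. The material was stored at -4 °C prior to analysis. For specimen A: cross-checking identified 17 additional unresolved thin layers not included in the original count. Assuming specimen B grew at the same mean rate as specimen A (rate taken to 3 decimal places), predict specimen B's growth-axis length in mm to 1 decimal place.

Specimen A: adjusted count: 22134 − 15 + 17 = 22136 annual layers.
A: 8221.1 mm over 22136 years gives 8221.1 / 22136 ≈ 0.371 mm/year.
For B, 0.371 mm/year × 36784 years = 13646.9 mm.

13646.9 mm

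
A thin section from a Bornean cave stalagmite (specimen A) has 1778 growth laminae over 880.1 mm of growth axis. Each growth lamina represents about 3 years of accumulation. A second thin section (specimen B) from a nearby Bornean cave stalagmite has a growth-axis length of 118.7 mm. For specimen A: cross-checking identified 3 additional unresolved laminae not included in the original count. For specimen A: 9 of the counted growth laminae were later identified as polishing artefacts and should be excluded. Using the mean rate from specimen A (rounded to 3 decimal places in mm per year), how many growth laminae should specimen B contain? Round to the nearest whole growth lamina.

Specimen A: true growth lamina count = 1778 − 9 + 3 = 1772.
Specimen A: multiplying by 3 years per growth lamina: 1772 × 3 = 5316 years.
A: Mean rate = 880.1 mm / 5316 years ≈ 0.166 mm/year.
For B, 118.7 / 0.166 = 715.06 years; at 3 years per growth lamina that is 715.06 / 3 ≈ 238 growth laminae.

238 growth laminae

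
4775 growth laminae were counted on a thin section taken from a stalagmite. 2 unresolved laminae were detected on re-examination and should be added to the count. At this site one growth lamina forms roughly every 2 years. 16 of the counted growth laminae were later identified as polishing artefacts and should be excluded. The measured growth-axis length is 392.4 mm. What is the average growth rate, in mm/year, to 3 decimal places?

0.041 mm/year

After corrections the count is 4775 − 16 + 2 = 4761 growth laminae.
4761 growth laminae at 2 years each span 4761 × 2 = 9522 years.
Mean rate = 392.4 mm / 9522 years ≈ 0.041 mm/year.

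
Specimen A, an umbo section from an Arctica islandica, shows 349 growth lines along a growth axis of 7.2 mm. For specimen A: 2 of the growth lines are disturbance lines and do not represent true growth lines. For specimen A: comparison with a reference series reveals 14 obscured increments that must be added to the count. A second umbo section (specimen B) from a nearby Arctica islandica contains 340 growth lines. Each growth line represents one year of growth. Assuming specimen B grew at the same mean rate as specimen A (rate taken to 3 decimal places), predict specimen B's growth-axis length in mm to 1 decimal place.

Specimen A: correcting the raw count gives 349 − 2 + 14 = 361 true growth lines.
A: 7.2 mm over 361 years gives 7.2 / 361 ≈ 0.020 mm per year.
For B, 0.020 mm/year × 340 years = 6.8 mm.

6.8 mm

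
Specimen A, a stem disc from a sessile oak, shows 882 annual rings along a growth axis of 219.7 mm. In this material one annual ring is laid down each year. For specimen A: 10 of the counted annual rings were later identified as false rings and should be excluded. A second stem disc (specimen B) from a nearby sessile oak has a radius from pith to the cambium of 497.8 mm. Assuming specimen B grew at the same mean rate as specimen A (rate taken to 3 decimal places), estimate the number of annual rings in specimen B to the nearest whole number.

Specimen A: correcting the raw count gives 882 − 10 = 872 true annual rings.
A: Extension rate ≈ 219.7 / 872 = 0.252 mm per year.
Specimen B: 497.8 mm / 0.252 mm per year = 1975.40 years ≈ 1975 annual rings.

1975 annual rings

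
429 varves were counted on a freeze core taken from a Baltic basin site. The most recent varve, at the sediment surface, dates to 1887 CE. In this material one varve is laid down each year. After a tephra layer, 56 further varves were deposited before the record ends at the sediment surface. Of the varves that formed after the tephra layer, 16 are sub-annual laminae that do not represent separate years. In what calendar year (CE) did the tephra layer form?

1847 CE

There are 56 varves younger than the tephra layer.
Removing the 16 false varves leaves 56 − 16 = 40 true varves beyond the tephra layer.
The varve at the sediment surface is 1887 CE, so the tephra layer dates to 1887 − 40 = 1847 CE.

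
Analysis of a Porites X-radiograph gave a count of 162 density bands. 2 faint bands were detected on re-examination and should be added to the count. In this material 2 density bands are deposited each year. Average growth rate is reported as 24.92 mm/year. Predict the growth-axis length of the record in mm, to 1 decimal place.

Adjusted count: 162 + 2 = 164 density bands.
Dividing by 2 density bands per year: 164 / 2 = 82 years.
Predicted length = 24.92 mm/year × 82 years = 2043.4 mm.

2043.4 mm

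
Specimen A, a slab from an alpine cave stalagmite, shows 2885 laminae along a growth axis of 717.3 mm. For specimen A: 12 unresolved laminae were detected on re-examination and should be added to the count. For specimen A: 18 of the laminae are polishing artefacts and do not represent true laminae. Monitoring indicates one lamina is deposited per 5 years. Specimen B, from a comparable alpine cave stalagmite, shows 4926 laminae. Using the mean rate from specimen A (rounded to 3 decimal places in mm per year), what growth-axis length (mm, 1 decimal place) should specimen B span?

1231.5 mm

Specimen A: after corrections the count is 2885 − 18 + 12 = 2879 laminae.
Specimen A: at 5 years per lamina, 2879 × 5 = 14395 years.
A: Mean rate = 717.3 mm / 14395 years ≈ 0.050 mm/yr.
Specimen B: multiplying by 5 years per lamina: 4926 × 5 = 24630 years. For B, 0.050 mm/year × 24630 years = 1231.5 mm.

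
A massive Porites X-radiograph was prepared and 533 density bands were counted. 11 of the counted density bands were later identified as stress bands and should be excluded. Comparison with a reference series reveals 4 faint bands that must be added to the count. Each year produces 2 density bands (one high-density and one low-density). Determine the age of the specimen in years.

True density band count = 533 − 11 + 4 = 526.
With 2 density bands per year, 526 / 2 = 263 years.

263 years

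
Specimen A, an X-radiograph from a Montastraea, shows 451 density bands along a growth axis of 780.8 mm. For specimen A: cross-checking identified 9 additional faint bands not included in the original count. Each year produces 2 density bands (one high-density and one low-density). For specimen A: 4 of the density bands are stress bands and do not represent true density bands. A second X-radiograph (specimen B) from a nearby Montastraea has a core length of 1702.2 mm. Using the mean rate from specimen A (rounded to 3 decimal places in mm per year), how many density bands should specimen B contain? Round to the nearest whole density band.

994 density bands

Specimen A: true density band count = 451 − 4 + 9 = 456.
Specimen A: with 2 density bands per year, 456 / 2 = 228 years.
A: Extension rate ≈ 780.8 / 228 = 3.425 mm/yr.
Specimen B: 1702.2 mm / 3.425 mm per year = 496.99 years; at 2 density bands per year that is 496.99 × 2 ≈ 994 density bands.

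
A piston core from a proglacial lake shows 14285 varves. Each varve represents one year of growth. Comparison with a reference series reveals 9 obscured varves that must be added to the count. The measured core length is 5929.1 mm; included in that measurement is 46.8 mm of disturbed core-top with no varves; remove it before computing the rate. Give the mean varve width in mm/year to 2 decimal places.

0.41 mm/year

True varve count = 14285 + 9 = 14294.
Removing the 46.8 mm offcut leaves 5929.1 − 46.8 = 5882.3 mm.
Mean rate = 5882.3 mm / 14294 years ≈ 0.41 mm/year.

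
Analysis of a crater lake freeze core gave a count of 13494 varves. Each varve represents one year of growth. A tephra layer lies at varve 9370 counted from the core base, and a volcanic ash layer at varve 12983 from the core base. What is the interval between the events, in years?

3613 yr

The two markers are separated by 12983 − 9370 = 3613 varves.
At one varve per year, 3613 years elapsed between them.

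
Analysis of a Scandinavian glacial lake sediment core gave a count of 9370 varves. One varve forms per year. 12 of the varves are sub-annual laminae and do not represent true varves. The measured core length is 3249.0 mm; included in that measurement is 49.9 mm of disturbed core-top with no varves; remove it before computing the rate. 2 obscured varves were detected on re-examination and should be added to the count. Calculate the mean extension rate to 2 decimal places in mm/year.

0.34 mm/year

True varve count = 9370 − 12 + 2 = 9360.
Net length = 3249.0 − 49.9 = 3199.1 mm.
Mean rate = 3199.1 mm / 9360 years ≈ 0.34 mm/year.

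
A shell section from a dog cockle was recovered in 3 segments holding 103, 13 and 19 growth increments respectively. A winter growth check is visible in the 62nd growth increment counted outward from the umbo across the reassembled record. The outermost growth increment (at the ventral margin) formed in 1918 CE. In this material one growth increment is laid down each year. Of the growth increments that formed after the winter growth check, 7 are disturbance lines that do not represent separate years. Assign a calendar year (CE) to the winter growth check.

1852 CE

Total growth increments = 103 + 13 + 19 = 135.
The winter growth check sits at growth increment 62 from the umbo, so 135 − 62 = 73 growth increments formed after it.
73 − 7 false = 66 true growth increments after the winter growth check.
1918 − 66 = 1852 CE.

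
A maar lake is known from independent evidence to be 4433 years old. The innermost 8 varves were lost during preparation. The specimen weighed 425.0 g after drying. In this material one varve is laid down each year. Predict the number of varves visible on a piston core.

4425 varves

Expected varves over 4433 years: 4433.
Subtracting the 8 varves not captured gives 4433 − 8 = 4425 varves in the record.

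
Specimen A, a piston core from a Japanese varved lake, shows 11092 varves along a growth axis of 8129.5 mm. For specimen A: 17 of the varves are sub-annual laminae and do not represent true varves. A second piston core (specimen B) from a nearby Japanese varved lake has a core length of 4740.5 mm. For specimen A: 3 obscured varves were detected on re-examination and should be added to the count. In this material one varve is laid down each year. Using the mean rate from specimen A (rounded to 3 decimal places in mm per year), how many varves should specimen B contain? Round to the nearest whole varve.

6458 varves

Specimen A: correcting the raw count gives 11092 − 17 + 3 = 11078 true varves.
A: 8129.5 mm over 11078 years gives 8129.5 / 11078 ≈ 0.734 mm/year.
B spans 4740.5 / 0.734 = 6458.45 years ≈ 6458 varves.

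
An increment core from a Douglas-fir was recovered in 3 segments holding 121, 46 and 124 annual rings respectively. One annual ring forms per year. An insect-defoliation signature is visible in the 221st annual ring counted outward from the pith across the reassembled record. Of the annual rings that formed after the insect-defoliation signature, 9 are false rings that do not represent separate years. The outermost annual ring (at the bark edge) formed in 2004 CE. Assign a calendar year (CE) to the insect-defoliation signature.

Total annual rings = 121 + 46 + 124 = 291.
The insect-defoliation signature sits at annual ring 221 from the pith, so 291 − 221 = 70 annual rings formed after it.
Removing the 9 false annual rings leaves 70 − 9 = 61 true annual rings beyond the insect-defoliation signature.
2004 − 61 = 1943 CE.

1943 CE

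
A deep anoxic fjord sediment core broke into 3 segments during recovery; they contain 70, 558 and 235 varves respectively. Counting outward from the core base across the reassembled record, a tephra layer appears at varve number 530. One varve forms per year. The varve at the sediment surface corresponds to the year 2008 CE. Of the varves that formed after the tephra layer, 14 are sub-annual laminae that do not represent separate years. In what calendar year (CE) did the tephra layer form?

1689 CE

Total varves = 70 + 558 + 235 = 863.
863 − 530 = 333 varves lie beyond the tephra layer toward the sediment surface.
333 − 14 false = 319 true varves after the tephra layer.
The varve at the sediment surface is 2008 CE, so the tephra layer dates to 2008 − 319 = 1689 CE.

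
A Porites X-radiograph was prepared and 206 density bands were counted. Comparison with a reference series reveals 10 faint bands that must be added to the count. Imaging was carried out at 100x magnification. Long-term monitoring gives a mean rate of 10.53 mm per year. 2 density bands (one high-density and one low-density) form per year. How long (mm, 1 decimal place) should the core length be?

1137.2 mm

True density band count = 206 + 10 = 216.
216 density bands at 2 per year is 216 / 2 = 108 years.
108 years at 10.53 mm/year gives 10.53 × 108 = 1137.2 mm.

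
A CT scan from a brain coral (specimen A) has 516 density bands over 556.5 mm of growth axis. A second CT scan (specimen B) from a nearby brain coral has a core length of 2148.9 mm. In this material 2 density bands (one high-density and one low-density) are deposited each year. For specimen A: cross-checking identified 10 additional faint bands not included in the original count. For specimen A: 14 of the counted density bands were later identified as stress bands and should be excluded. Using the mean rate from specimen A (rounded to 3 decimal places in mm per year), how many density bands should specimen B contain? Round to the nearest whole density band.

1977 density bands

Specimen A: after corrections the count is 516 − 14 + 10 = 512 density bands.
Specimen A: with 2 density bands per year, 512 / 2 = 256 years.
A: 556.5 mm over 256 years gives 556.5 / 256 ≈ 2.174 mm/year.
Specimen B: 2148.9 mm / 2.174 mm per year = 988.45 years; at 2 density bands per year that is 988.45 × 2 ≈ 1977 density bands.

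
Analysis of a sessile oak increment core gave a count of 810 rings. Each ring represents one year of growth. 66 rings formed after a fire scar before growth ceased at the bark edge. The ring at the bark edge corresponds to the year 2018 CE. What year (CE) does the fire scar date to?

66 rings post-date the fire scar.
2018 − 66 = 1952 CE.

1952 CE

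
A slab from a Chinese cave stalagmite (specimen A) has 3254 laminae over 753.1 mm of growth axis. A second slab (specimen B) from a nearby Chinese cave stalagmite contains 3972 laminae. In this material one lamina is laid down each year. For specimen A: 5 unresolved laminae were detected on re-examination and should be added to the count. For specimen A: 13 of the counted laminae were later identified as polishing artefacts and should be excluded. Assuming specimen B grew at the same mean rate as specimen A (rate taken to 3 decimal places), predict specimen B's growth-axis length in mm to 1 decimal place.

921.5 mm

Specimen A: true lamina count = 3254 − 13 + 5 = 3246.
A: 753.1 mm over 3246 years gives 753.1 / 3246 ≈ 0.232 mm/year.
Length of B = 0.232 × 3972 = 921.5 mm.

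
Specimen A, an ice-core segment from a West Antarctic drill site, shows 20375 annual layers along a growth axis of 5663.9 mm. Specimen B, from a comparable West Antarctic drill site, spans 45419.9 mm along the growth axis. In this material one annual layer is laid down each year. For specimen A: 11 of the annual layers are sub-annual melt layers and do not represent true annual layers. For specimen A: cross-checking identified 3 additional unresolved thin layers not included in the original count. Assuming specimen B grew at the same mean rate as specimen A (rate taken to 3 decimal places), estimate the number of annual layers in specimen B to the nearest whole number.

Specimen A: after corrections the count is 20375 − 11 + 3 = 20367 annual layers.
A: Extension rate ≈ 5663.9 / 20367 = 0.278 mm/yr.
For B, 45419.9 / 0.278 = 163380.94 years ≈ 163381 annual layers.

163381 annual layers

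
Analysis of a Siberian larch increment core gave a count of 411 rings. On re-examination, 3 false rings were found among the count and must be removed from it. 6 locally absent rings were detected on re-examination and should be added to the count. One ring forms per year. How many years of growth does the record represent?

Adjusted count: 411 − 3 + 6 = 414 rings.
With a one-to-one ring periodicity this is 414 years.

414 years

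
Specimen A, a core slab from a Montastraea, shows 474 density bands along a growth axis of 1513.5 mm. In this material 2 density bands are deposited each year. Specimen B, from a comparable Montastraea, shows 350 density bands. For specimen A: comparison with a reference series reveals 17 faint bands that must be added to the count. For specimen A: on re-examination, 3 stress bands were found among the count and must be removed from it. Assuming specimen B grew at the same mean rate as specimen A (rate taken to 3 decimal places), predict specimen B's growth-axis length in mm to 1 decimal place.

Specimen A: correcting the raw count gives 474 − 3 + 17 = 488 true density bands.
Specimen A: with 2 density bands per year, 488 / 2 = 244 years.
A: Extension rate ≈ 1513.5 / 244 = 6.203 mm/year.
Specimen B: 350 density bands at 2 per year is 350 / 2 = 175 years. Length of B = 6.203 × 175 = 1085.5 mm.

1085.5 mm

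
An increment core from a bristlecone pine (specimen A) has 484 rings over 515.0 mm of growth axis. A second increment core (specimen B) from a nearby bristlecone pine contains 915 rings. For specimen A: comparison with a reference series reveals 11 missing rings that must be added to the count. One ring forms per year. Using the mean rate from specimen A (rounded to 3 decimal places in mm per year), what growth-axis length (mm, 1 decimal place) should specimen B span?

Specimen A: true ring count = 484 + 11 = 495.
A: 515.0 mm over 495 years gives 515.0 / 495 ≈ 1.040 mm/year.
Length of B = 1.040 × 915 = 951.6 mm.

951.6 mm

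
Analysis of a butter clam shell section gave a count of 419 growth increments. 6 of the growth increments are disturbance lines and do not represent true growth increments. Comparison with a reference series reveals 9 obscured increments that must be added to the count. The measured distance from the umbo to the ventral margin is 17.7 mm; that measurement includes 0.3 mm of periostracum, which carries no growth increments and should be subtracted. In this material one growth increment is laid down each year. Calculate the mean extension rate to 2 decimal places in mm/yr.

0.04 mm/yr

Correcting the raw count gives 419 − 6 + 9 = 422 true growth increments.
The growth record spans 17.7 − 0.3 = 17.4 mm.
17.4 mm over 422 years gives 17.4 / 422 ≈ 0.04 mm/yr.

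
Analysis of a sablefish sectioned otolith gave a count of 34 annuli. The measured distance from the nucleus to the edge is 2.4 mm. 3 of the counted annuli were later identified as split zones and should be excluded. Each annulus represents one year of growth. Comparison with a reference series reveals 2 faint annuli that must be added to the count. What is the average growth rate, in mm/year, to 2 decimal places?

0.07 mm/year

Correcting the raw count gives 34 − 3 + 2 = 33 true annuli.
Mean rate = 2.4 mm / 33 years ≈ 0.07 mm/year.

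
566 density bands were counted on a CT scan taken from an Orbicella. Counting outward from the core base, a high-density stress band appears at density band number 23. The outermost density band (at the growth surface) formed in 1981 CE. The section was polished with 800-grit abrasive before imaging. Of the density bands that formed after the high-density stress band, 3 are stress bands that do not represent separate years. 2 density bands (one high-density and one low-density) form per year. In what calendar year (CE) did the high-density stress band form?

1711 CE

The high-density stress band sits at density band 23 from the core base, so 566 − 23 = 543 density bands formed after it.
Removing the 3 false density bands leaves 543 − 3 = 540 true density bands beyond the high-density stress band.
Dividing by 2 density bands per year: 540 / 2 = 270 years.
Counting back 270 years from 1981 CE places the high-density stress band in 1981 − 270 = 1711 CE.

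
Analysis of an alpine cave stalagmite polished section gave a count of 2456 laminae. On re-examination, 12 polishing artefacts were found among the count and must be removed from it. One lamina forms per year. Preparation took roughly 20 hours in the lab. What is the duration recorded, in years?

True lamina count = 2456 − 12 = 2444.
At one lamina per year, that is 2444 years.

2444 years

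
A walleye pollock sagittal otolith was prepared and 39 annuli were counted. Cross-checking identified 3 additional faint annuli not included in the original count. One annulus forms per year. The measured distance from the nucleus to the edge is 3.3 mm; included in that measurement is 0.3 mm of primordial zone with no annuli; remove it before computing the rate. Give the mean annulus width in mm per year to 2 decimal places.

Correcting the raw count gives 39 + 3 = 42 true annuli.
Removing the 0.3 mm offcut leaves 3.3 − 0.3 = 3.0 mm.
Mean rate = 3.0 mm / 42 years ≈ 0.07 mm per year.

0.07 mm per year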